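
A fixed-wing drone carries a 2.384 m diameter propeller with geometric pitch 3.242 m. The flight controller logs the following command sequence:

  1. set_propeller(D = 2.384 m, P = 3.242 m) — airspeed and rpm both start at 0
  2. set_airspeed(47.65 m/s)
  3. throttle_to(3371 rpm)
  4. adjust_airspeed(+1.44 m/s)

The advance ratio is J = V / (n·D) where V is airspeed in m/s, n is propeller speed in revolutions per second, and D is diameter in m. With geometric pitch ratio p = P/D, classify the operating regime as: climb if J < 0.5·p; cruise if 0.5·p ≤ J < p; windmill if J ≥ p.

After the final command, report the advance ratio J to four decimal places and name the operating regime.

J = 0.3665, regime = climb

set_propeller: D = 2.384 m, P = 3.242 m (p = P/D = 1.359899); state ← (V=0, rpm=0)
set_airspeed(47.65): V ← 47.65 m/s
throttle_to(3371): rpm ← 3371
adjust_airspeed(+1.44): V ← 47.65 +1.44 = 49.09 m/s
final state: V = 49.09 m/s, rpm = 3371 → n = rpm/60 = 56.183333 rev/s
J = V / (n·D) = 49.09 / (56.183333 × 2.384) = 0.366504
regime bands: climb J<0.6799 | cruise [0.6799, 1.3599) | windmill J≥1.3599
J = 0.3665 → climb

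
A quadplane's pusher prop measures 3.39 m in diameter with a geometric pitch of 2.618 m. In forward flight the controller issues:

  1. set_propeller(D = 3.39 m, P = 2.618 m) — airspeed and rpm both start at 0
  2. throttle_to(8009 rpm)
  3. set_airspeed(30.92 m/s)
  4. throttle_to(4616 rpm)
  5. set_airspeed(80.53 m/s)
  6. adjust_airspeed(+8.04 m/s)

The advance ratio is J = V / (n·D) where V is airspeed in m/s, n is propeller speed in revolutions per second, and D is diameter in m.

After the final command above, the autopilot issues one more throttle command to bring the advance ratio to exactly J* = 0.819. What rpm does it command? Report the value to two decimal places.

set_propeller: D = 3.39 m, P = 2.618 m (p = P/D = 0.772271); state ← (V=0, rpm=0)
throttle_to(8009): rpm ← 8009
set_airspeed(30.92): V ← 30.92 m/s
throttle_to(4616): rpm ← 4616
set_airspeed(80.53): V ← 80.53 m/s
adjust_airspeed(+8.04): V ← 80.53 +8.04 = 88.57 m/s
final state: V = 88.57 m/s, rpm = 4616 → n = rpm/60 = 76.933333 rev/s
target J* = 0.819; solve J* = V/(n·D) for n: n = V/(J*·D) = 88.57/(0.819 × 3.39) = 31.900908 rev/s
rpm = 60·n = 1914.054480

rpm = 1914.05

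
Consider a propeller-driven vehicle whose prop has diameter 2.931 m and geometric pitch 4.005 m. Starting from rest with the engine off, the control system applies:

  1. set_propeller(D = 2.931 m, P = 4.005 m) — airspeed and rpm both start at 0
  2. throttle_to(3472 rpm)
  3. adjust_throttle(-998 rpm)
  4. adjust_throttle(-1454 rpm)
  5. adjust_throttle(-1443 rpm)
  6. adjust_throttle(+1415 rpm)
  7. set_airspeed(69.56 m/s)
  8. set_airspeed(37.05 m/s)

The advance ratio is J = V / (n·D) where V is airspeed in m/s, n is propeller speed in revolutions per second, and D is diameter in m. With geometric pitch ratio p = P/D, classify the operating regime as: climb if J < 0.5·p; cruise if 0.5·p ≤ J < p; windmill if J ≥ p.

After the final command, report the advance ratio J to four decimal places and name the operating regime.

J = 0.7646, regime = cruise

set_propeller: D = 2.931 m, P = 4.005 m (p = P/D = 1.366428); state ← (V=0, rpm=0)
throttle_to(3472): rpm ← 3472
adjust_throttle(-998): rpm ← 3472 -998 = 2474
adjust_throttle(-1454): rpm ← 2474 -1454 = 1020
adjust_throttle(-1443): rpm ← 1020 -1443 = -423
adjust_throttle(+1415): rpm ← -423 +1415 = 992
set_airspeed(69.56): V ← 69.56 m/s
set_airspeed(37.05): V ← 37.05 m/s
final state: V = 37.05 m/s, rpm = 992 → n = rpm/60 = 16.533333 rev/s
J = V / (n·D) = 37.05 / (16.533333 × 2.931) = 0.764561
regime bands: climb J<0.6832 | cruise [0.6832, 1.3664) | windmill J≥1.3664
J = 0.7646 → cruise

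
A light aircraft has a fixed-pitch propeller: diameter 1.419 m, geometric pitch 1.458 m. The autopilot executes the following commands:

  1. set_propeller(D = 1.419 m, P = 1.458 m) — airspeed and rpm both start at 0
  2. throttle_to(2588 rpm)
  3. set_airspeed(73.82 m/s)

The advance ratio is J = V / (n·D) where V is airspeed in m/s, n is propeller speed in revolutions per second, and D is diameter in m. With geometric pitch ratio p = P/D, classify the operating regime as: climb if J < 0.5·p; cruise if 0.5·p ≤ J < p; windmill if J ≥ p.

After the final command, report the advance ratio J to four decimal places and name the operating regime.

set_propeller: D = 1.419 m, P = 1.458 m (p = P/D = 1.027484); state ← (V=0, rpm=0)
throttle_to(2588): rpm ← 2588
set_airspeed(73.82): V ← 73.82 m/s
final state: V = 73.82 m/s, rpm = 2588 → n = rpm/60 = 43.133333 rev/s
J = V / (n·D) = 73.82 / (43.133333 × 1.419) = 1.206087
regime bands: climb J<0.5137 | cruise [0.5137, 1.0275) | windmill J≥1.0275
J = 1.2061 → windmill

J = 1.2061, regime = windmill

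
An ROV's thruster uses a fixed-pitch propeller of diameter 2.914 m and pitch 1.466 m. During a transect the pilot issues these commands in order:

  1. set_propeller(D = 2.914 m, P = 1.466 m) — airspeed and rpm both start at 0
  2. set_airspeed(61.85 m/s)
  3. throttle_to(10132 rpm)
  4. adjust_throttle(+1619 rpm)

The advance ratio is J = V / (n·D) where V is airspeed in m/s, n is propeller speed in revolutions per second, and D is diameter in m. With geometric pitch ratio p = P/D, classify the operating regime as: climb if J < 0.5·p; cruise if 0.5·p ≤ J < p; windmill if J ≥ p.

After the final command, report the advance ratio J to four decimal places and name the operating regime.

set_propeller: D = 2.914 m, P = 1.466 m (p = P/D = 0.503089); state ← (V=0, rpm=0)
set_airspeed(61.85): V ← 61.85 m/s
throttle_to(10132): rpm ← 10132
adjust_throttle(+1619): rpm ← 10132 +1619 = 11751
final state: V = 61.85 m/s, rpm = 11751 → n = rpm/60 = 195.850000 rev/s
J = V / (n·D) = 61.85 / (195.850000 × 2.914) = 0.108374
regime bands: climb J<0.2515 | cruise [0.2515, 0.5031) | windmill J≥0.5031
J = 0.1084 → climb

J = 0.1084, regime = climb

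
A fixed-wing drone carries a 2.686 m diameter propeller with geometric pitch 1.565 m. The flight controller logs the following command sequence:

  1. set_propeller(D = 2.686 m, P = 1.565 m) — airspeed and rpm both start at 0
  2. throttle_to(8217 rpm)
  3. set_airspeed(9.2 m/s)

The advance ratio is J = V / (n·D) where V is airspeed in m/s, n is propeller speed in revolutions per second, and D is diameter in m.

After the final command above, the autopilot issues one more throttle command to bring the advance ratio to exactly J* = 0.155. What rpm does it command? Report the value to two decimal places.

set_propeller: D = 2.686 m, P = 1.565 m (p = P/D = 0.582651); state ← (V=0, rpm=0)
throttle_to(8217): rpm ← 8217
set_airspeed(9.2): V ← 9.2 m/s
final state: V = 9.2 m/s, rpm = 8217 → n = rpm/60 = 136.950000 rev/s
target J* = 0.155; solve J* = V/(n·D) for n: n = V/(J*·D) = 9.2/(0.155 × 2.686) = 22.097855 rev/s
rpm = 60·n = 1325.871304

rpm = 1325.87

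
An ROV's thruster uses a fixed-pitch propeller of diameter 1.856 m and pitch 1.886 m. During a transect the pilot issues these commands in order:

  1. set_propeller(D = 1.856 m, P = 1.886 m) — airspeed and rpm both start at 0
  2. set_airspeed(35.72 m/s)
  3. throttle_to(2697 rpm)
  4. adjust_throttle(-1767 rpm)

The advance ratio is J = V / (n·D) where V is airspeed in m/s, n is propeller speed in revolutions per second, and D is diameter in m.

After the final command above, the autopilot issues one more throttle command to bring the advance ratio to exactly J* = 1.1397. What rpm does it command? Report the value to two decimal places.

rpm = 1013.20

set_propeller: D = 1.856 m, P = 1.886 m (p = P/D = 1.016164); state ← (V=0, rpm=0)
set_airspeed(35.72): V ← 35.72 m/s
throttle_to(2697): rpm ← 2697
adjust_throttle(-1767): rpm ← 2697 -1767 = 930
final state: V = 35.72 m/s, rpm = 930 → n = rpm/60 = 15.500000 rev/s
target J* = 1.1397; solve J* = V/(n·D) for n: n = V/(J*·D) = 35.72/(1.1397 × 1.856) = 16.886628 rev/s
rpm = 60·n = 1013.197665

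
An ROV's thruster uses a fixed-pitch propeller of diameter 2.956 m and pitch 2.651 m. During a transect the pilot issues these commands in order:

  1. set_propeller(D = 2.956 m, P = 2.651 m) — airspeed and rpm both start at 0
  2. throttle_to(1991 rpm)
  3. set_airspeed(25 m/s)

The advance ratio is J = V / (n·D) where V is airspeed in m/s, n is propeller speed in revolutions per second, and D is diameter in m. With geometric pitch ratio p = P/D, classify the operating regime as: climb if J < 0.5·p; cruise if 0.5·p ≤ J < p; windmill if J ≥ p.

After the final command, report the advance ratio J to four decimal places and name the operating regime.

J = 0.2549, regime = climb

set_propeller: D = 2.956 m, P = 2.651 m (p = P/D = 0.896820); state ← (V=0, rpm=0)
throttle_to(1991): rpm ← 1991
set_airspeed(25): V ← 25 m/s
final state: V = 25 m/s, rpm = 1991 → n = rpm/60 = 33.183333 rev/s
J = V / (n·D) = 25 / (33.183333 × 2.956) = 0.254868
regime bands: climb J<0.4484 | cruise [0.4484, 0.8968) | windmill J≥0.8968
J = 0.2549 → climb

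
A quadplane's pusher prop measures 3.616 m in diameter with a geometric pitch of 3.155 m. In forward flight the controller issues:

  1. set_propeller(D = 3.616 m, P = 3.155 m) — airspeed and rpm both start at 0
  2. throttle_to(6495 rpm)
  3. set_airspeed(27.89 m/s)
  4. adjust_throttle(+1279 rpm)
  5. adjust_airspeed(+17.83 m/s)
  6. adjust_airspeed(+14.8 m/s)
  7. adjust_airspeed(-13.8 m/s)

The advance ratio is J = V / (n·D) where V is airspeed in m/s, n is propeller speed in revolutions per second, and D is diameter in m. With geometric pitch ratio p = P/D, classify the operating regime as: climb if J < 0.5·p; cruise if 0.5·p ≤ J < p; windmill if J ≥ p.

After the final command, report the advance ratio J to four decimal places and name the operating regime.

set_propeller: D = 3.616 m, P = 3.155 m (p = P/D = 0.872511); state ← (V=0, rpm=0)
throttle_to(6495): rpm ← 6495
set_airspeed(27.89): V ← 27.89 m/s
adjust_throttle(+1279): rpm ← 6495 +1279 = 7774
adjust_airspeed(+17.83): V ← 27.89 +17.83 = 45.72 m/s
adjust_airspeed(+14.8): V ← 45.72 +14.8 = 60.52 m/s
adjust_airspeed(-13.8): V ← 60.52 -13.8 = 46.72 m/s
final state: V = 46.72 m/s, rpm = 7774 → n = rpm/60 = 129.566667 rev/s
J = V / (n·D) = 46.72 / (129.566667 × 3.616) = 0.099720
regime bands: climb J<0.4363 | cruise [0.4363, 0.8725) | windmill J≥0.8725
J = 0.0997 → climb

J = 0.0997, regime = climb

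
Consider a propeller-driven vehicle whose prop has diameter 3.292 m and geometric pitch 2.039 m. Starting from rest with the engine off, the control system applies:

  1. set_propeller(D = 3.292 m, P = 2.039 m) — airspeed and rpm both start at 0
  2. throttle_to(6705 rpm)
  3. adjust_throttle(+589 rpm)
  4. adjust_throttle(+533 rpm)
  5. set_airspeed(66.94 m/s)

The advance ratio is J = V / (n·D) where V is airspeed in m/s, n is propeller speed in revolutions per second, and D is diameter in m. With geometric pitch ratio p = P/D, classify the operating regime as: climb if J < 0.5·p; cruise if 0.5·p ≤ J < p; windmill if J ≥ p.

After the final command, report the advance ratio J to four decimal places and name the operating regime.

set_propeller: D = 3.292 m, P = 2.039 m (p = P/D = 0.619380); state ← (V=0, rpm=0)
throttle_to(6705): rpm ← 6705
adjust_throttle(+589): rpm ← 6705 +589 = 7294
adjust_throttle(+533): rpm ← 7294 +533 = 7827
set_airspeed(66.94): V ← 66.94 m/s
final state: V = 66.94 m/s, rpm = 7827 → n = rpm/60 = 130.450000 rev/s
J = V / (n·D) = 66.94 / (130.450000 × 3.292) = 0.155877
regime bands: climb J<0.3097 | cruise [0.3097, 0.6194) | windmill J≥0.6194
J = 0.1559 → climb

J = 0.1559, regime = climb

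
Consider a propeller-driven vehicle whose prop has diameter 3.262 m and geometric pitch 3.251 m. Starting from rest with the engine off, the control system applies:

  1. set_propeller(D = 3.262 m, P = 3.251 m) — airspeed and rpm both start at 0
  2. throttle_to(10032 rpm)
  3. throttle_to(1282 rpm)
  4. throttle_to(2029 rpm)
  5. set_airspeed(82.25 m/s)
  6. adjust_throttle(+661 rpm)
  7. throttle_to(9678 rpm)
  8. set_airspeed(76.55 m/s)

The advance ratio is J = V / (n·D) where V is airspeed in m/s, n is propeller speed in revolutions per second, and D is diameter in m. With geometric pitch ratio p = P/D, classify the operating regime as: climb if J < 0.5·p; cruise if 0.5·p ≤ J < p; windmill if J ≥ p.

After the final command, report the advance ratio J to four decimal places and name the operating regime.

J = 0.1455, regime = climb

set_propeller: D = 3.262 m, P = 3.251 m (p = P/D = 0.996628); state ← (V=0, rpm=0)
throttle_to(10032): rpm ← 10032
throttle_to(1282): rpm ← 1282
throttle_to(2029): rpm ← 2029
set_airspeed(82.25): V ← 82.25 m/s
adjust_throttle(+661): rpm ← 2029 +661 = 2690
throttle_to(9678): rpm ← 9678
set_airspeed(76.55): V ← 76.55 m/s
final state: V = 76.55 m/s, rpm = 9678 → n = rpm/60 = 161.300000 rev/s
J = V / (n·D) = 76.55 / (161.300000 × 3.262) = 0.145488
regime bands: climb J<0.4983 | cruise [0.4983, 0.9966) | windmill J≥0.9966
J = 0.1455 → climb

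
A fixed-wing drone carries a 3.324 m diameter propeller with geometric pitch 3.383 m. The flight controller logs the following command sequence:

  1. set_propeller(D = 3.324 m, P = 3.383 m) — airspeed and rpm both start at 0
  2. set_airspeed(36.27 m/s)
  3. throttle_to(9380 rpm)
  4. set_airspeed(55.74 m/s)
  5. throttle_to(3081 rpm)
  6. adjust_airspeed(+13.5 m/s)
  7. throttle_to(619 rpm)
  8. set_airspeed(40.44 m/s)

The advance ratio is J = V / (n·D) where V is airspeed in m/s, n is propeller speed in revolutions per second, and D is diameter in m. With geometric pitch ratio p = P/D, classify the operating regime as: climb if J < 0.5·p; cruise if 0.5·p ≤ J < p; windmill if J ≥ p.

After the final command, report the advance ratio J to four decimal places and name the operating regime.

set_propeller: D = 3.324 m, P = 3.383 m (p = P/D = 1.017750); state ← (V=0, rpm=0)
set_airspeed(36.27): V ← 36.27 m/s
throttle_to(9380): rpm ← 9380
set_airspeed(55.74): V ← 55.74 m/s
throttle_to(3081): rpm ← 3081
adjust_airspeed(+13.5): V ← 55.74 +13.5 = 69.24 m/s
throttle_to(619): rpm ← 619
set_airspeed(40.44): V ← 40.44 m/s
final state: V = 40.44 m/s, rpm = 619 → n = rpm/60 = 10.316667 rev/s
J = V / (n·D) = 40.44 / (10.316667 × 3.324) = 1.179263
regime bands: climb J<0.5089 | cruise [0.5089, 1.0177) | windmill J≥1.0177
J = 1.1793 → windmill

J = 1.1793, regime = windmill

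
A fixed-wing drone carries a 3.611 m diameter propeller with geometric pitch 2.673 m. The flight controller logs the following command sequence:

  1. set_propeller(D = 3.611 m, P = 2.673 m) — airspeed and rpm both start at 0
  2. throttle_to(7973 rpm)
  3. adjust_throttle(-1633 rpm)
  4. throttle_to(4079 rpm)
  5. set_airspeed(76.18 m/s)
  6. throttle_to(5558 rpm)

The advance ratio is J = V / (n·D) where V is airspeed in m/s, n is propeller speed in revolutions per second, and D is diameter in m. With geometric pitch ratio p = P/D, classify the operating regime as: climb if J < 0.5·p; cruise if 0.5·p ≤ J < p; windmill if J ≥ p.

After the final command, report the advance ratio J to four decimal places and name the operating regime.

set_propeller: D = 3.611 m, P = 2.673 m (p = P/D = 0.740238); state ← (V=0, rpm=0)
throttle_to(7973): rpm ← 7973
adjust_throttle(-1633): rpm ← 7973 -1633 = 6340
throttle_to(4079): rpm ← 4079
set_airspeed(76.18): V ← 76.18 m/s
throttle_to(5558): rpm ← 5558
final state: V = 76.18 m/s, rpm = 5558 → n = rpm/60 = 92.633333 rev/s
J = V / (n·D) = 76.18 / (92.633333 × 3.611) = 0.227744
regime bands: climb J<0.3701 | cruise [0.3701, 0.7402) | windmill J≥0.7402
J = 0.2277 → climb

J = 0.2277, regime = climb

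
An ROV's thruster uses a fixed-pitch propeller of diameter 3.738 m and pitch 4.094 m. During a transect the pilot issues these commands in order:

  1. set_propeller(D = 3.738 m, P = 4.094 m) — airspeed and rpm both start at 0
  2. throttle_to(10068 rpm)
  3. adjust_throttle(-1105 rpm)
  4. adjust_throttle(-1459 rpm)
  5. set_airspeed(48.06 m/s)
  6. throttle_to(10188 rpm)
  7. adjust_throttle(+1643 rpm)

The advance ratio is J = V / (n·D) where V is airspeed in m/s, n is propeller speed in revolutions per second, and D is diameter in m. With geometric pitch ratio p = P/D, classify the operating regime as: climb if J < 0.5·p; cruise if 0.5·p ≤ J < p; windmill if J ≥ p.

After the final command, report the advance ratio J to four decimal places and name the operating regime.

set_propeller: D = 3.738 m, P = 4.094 m (p = P/D = 1.095238); state ← (V=0, rpm=0)
throttle_to(10068): rpm ← 10068
adjust_throttle(-1105): rpm ← 10068 -1105 = 8963
adjust_throttle(-1459): rpm ← 8963 -1459 = 7504
set_airspeed(48.06): V ← 48.06 m/s
throttle_to(10188): rpm ← 10188
adjust_throttle(+1643): rpm ← 10188 +1643 = 11831
final state: V = 48.06 m/s, rpm = 11831 → n = rpm/60 = 197.183333 rev/s
J = V / (n·D) = 48.06 / (197.183333 × 3.738) = 0.065204
regime bands: climb J<0.5476 | cruise [0.5476, 1.0952) | windmill J≥1.0952
J = 0.0652 → climb

J = 0.0652, regime = climb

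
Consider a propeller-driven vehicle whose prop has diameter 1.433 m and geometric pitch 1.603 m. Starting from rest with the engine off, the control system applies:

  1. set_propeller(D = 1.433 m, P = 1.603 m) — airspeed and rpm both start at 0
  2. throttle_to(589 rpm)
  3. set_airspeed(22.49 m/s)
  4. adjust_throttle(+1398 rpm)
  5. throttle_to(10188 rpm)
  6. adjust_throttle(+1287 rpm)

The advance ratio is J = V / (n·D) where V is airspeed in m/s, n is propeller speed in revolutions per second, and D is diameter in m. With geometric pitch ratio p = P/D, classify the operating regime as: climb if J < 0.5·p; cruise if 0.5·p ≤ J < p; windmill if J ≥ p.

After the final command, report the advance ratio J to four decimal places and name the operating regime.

set_propeller: D = 1.433 m, P = 1.603 m (p = P/D = 1.118632); state ← (V=0, rpm=0)
throttle_to(589): rpm ← 589
set_airspeed(22.49): V ← 22.49 m/s
adjust_throttle(+1398): rpm ← 589 +1398 = 1987
throttle_to(10188): rpm ← 10188
adjust_throttle(+1287): rpm ← 10188 +1287 = 11475
final state: V = 22.49 m/s, rpm = 11475 → n = rpm/60 = 191.250000 rev/s
J = V / (n·D) = 22.49 / (191.250000 × 1.433) = 0.082062
regime bands: climb J<0.5593 | cruise [0.5593, 1.1186) | windmill J≥1.1186
J = 0.0821 → climb

J = 0.0821, regime = climb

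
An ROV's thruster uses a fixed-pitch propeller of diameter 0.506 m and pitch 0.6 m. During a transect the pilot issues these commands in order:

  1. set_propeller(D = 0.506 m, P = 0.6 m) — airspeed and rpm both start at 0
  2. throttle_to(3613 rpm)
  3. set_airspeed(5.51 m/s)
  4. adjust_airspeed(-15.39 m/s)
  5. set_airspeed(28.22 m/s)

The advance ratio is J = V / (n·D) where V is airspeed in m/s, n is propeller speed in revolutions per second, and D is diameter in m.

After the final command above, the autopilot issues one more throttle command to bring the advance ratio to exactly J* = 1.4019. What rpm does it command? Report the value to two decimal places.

rpm = 2386.94

set_propeller: D = 0.506 m, P = 0.6 m (p = P/D = 1.185771); state ← (V=0, rpm=0)
throttle_to(3613): rpm ← 3613
set_airspeed(5.51): V ← 5.51 m/s
adjust_airspeed(-15.39): V ← 5.51 -15.39 = -9.88 m/s
set_airspeed(28.22): V ← 28.22 m/s
final state: V = 28.22 m/s, rpm = 3613 → n = rpm/60 = 60.216667 rev/s
target J* = 1.4019; solve J* = V/(n·D) for n: n = V/(J*·D) = 28.22/(1.4019 × 0.506) = 39.782260 rev/s
rpm = 60·n = 2386.935630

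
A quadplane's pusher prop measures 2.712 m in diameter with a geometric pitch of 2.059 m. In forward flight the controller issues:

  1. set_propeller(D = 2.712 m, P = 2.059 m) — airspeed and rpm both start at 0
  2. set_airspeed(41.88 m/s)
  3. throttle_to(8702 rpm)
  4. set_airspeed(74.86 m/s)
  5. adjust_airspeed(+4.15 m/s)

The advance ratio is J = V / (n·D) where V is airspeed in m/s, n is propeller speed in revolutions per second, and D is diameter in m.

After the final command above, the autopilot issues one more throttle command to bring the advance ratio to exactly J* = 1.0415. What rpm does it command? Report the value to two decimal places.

rpm = 1678.36

set_propeller: D = 2.712 m, P = 2.059 m (p = P/D = 0.759218); state ← (V=0, rpm=0)
set_airspeed(41.88): V ← 41.88 m/s
throttle_to(8702): rpm ← 8702
set_airspeed(74.86): V ← 74.86 m/s
adjust_airspeed(+4.15): V ← 74.86 +4.15 = 79.01 m/s
final state: V = 79.01 m/s, rpm = 8702 → n = rpm/60 = 145.033333 rev/s
target J* = 1.0415; solve J* = V/(n·D) for n: n = V/(J*·D) = 79.01/(1.0415 × 2.712) = 27.972617 rev/s
rpm = 60·n = 1678.357033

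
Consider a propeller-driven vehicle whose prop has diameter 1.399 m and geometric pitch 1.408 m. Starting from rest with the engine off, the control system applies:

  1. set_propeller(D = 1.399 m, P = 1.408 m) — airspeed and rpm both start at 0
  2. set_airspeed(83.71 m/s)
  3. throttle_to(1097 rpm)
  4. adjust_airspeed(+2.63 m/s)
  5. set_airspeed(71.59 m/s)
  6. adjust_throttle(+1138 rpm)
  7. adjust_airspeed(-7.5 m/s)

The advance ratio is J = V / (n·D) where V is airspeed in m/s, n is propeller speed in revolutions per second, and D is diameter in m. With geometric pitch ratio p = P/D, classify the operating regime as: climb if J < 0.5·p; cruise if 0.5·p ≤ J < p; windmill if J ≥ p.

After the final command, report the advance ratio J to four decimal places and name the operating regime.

J = 1.2298, regime = windmill

set_propeller: D = 1.399 m, P = 1.408 m (p = P/D = 1.006433); state ← (V=0, rpm=0)
set_airspeed(83.71): V ← 83.71 m/s
throttle_to(1097): rpm ← 1097
adjust_airspeed(+2.63): V ← 83.71 +2.63 = 86.34 m/s
set_airspeed(71.59): V ← 71.59 m/s
adjust_throttle(+1138): rpm ← 1097 +1138 = 2235
adjust_airspeed(-7.5): V ← 71.59 -7.5 = 64.09 m/s
final state: V = 64.09 m/s, rpm = 2235 → n = rpm/60 = 37.250000 rev/s
J = V / (n·D) = 64.09 / (37.250000 × 1.399) = 1.229833
regime bands: climb J<0.5032 | cruise [0.5032, 1.0064) | windmill J≥1.0064
J = 1.2298 → windmill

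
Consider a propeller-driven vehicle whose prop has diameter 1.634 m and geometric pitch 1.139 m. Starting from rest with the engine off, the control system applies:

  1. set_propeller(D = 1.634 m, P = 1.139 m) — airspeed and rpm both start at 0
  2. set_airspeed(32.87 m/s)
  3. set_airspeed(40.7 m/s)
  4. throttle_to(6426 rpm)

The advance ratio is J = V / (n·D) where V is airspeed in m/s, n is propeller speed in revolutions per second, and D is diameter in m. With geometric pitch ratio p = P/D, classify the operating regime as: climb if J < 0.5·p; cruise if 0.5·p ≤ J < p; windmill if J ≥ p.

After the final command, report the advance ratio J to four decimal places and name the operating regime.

J = 0.2326, regime = climb

set_propeller: D = 1.634 m, P = 1.139 m (p = P/D = 0.697062); state ← (V=0, rpm=0)
set_airspeed(32.87): V ← 32.87 m/s
set_airspeed(40.7): V ← 40.7 m/s
throttle_to(6426): rpm ← 6426
final state: V = 40.7 m/s, rpm = 6426 → n = rpm/60 = 107.100000 rev/s
J = V / (n·D) = 40.7 / (107.100000 × 1.634) = 0.232570
regime bands: climb J<0.3485 | cruise [0.3485, 0.6971) | windmill J≥0.6971
J = 0.2326 → climb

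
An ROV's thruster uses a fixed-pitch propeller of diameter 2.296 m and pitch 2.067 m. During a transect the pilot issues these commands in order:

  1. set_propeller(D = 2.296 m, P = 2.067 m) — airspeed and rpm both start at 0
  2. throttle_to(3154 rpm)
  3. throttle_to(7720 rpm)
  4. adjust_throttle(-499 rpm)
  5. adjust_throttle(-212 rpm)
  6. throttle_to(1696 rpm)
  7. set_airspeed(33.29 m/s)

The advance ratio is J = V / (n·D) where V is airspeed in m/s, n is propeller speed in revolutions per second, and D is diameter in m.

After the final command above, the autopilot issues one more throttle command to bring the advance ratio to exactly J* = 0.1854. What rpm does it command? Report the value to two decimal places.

rpm = 4692.27

set_propeller: D = 2.296 m, P = 2.067 m (p = P/D = 0.900261); state ← (V=0, rpm=0)
throttle_to(3154): rpm ← 3154
throttle_to(7720): rpm ← 7720
adjust_throttle(-499): rpm ← 7720 -499 = 7221
adjust_throttle(-212): rpm ← 7221 -212 = 7009
throttle_to(1696): rpm ← 1696
set_airspeed(33.29): V ← 33.29 m/s
final state: V = 33.29 m/s, rpm = 1696 → n = rpm/60 = 28.266667 rev/s
target J* = 0.1854; solve J* = V/(n·D) for n: n = V/(J*·D) = 33.29/(0.1854 × 2.296) = 78.204579 rev/s
rpm = 60·n = 4692.274731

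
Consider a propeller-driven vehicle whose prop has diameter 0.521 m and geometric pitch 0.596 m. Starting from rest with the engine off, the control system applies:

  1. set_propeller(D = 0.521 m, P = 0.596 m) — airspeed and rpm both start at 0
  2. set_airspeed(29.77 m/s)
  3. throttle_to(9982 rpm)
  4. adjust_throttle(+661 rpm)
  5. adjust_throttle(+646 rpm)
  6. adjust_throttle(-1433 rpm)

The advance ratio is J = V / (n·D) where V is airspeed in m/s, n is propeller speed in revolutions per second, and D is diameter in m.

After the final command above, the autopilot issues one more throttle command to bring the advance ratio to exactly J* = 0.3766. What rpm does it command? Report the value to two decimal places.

rpm = 9103.58

set_propeller: D = 0.521 m, P = 0.596 m (p = P/D = 1.143954); state ← (V=0, rpm=0)
set_airspeed(29.77): V ← 29.77 m/s
throttle_to(9982): rpm ← 9982
adjust_throttle(+661): rpm ← 9982 +661 = 10643
adjust_throttle(+646): rpm ← 10643 +646 = 11289
adjust_throttle(-1433): rpm ← 11289 -1433 = 9856
final state: V = 29.77 m/s, rpm = 9856 → n = rpm/60 = 164.266667 rev/s
target J* = 0.3766; solve J* = V/(n·D) for n: n = V/(J*·D) = 29.77/(0.3766 × 0.521) = 151.726275 rev/s
rpm = 60·n = 9103.576500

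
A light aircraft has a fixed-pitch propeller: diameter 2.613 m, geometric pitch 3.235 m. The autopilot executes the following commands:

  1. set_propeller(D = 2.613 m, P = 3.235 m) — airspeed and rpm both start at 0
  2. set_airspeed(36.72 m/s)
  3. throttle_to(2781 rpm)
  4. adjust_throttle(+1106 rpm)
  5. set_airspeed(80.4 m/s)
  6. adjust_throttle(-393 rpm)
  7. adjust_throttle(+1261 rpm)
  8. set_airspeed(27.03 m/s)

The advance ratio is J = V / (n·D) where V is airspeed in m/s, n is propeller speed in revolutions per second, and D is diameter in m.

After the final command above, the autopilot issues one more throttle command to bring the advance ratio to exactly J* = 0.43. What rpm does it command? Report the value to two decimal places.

rpm = 1443.41

set_propeller: D = 2.613 m, P = 3.235 m (p = P/D = 1.238041); state ← (V=0, rpm=0)
set_airspeed(36.72): V ← 36.72 m/s
throttle_to(2781): rpm ← 2781
adjust_throttle(+1106): rpm ← 2781 +1106 = 3887
set_airspeed(80.4): V ← 80.4 m/s
adjust_throttle(-393): rpm ← 3887 -393 = 3494
adjust_throttle(+1261): rpm ← 3494 +1261 = 4755
set_airspeed(27.03): V ← 27.03 m/s
final state: V = 27.03 m/s, rpm = 4755 → n = rpm/60 = 79.250000 rev/s
target J* = 0.43; solve J* = V/(n·D) for n: n = V/(J*·D) = 27.03/(0.43 × 2.613) = 24.056818 rev/s
rpm = 60·n = 1443.409073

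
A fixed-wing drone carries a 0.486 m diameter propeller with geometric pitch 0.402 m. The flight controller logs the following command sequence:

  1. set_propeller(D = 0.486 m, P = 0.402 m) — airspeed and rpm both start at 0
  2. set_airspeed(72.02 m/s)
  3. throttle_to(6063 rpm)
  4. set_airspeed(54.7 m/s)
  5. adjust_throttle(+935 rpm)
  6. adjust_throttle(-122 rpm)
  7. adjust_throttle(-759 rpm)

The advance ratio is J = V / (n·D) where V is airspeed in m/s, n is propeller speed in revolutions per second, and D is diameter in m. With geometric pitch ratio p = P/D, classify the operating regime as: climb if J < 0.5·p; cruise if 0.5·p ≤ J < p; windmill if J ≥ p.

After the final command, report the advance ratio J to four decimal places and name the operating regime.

J = 1.1040, regime = windmill

set_propeller: D = 0.486 m, P = 0.402 m (p = P/D = 0.827160); state ← (V=0, rpm=0)
set_airspeed(72.02): V ← 72.02 m/s
throttle_to(6063): rpm ← 6063
set_airspeed(54.7): V ← 54.7 m/s
adjust_throttle(+935): rpm ← 6063 +935 = 6998
adjust_throttle(-122): rpm ← 6998 -122 = 6876
adjust_throttle(-759): rpm ← 6876 -759 = 6117
final state: V = 54.7 m/s, rpm = 6117 → n = rpm/60 = 101.950000 rev/s
J = V / (n·D) = 54.7 / (101.950000 × 0.486) = 1.103987
regime bands: climb J<0.4136 | cruise [0.4136, 0.8272) | windmill J≥0.8272
J = 1.1040 → windmill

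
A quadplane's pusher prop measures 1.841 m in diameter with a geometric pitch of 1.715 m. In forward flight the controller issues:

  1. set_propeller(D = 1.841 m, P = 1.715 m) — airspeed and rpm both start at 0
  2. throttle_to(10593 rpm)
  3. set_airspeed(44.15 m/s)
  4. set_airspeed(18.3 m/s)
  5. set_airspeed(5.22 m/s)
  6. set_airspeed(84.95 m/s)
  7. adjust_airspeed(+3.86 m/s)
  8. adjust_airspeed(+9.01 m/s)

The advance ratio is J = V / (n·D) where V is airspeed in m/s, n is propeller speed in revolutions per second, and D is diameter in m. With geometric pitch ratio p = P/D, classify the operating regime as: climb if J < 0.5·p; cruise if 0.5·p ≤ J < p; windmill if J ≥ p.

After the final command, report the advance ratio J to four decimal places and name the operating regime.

J = 0.3010, regime = climb

set_propeller: D = 1.841 m, P = 1.715 m (p = P/D = 0.931559); state ← (V=0, rpm=0)
throttle_to(10593): rpm ← 10593
set_airspeed(44.15): V ← 44.15 m/s
set_airspeed(18.3): V ← 18.3 m/s
set_airspeed(5.22): V ← 5.22 m/s
set_airspeed(84.95): V ← 84.95 m/s
adjust_airspeed(+3.86): V ← 84.95 +3.86 = 88.81 m/s
adjust_airspeed(+9.01): V ← 88.81 +9.01 = 97.82 m/s
final state: V = 97.82 m/s, rpm = 10593 → n = rpm/60 = 176.550000 rev/s
J = V / (n·D) = 97.82 / (176.550000 × 1.841) = 0.300958
regime bands: climb J<0.4658 | cruise [0.4658, 0.9316) | windmill J≥0.9316
J = 0.3010 → climb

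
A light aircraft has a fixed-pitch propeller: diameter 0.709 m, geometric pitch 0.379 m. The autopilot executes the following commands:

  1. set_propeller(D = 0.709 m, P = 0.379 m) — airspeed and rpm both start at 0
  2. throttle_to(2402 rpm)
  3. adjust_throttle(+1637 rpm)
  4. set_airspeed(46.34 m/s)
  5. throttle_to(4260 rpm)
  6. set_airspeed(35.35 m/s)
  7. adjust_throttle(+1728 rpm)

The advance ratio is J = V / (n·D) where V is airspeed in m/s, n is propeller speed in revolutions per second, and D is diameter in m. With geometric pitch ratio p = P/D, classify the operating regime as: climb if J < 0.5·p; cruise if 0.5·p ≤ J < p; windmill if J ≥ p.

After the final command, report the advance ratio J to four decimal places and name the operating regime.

J = 0.4996, regime = cruise

set_propeller: D = 0.709 m, P = 0.379 m (p = P/D = 0.534556); state ← (V=0, rpm=0)
throttle_to(2402): rpm ← 2402
adjust_throttle(+1637): rpm ← 2402 +1637 = 4039
set_airspeed(46.34): V ← 46.34 m/s
throttle_to(4260): rpm ← 4260
set_airspeed(35.35): V ← 35.35 m/s
adjust_throttle(+1728): rpm ← 4260 +1728 = 5988
final state: V = 35.35 m/s, rpm = 5988 → n = rpm/60 = 99.800000 rev/s
J = V / (n·D) = 35.35 / (99.800000 × 0.709) = 0.499589
regime bands: climb J<0.2673 | cruise [0.2673, 0.5346) | windmill J≥0.5346
J = 0.4996 → cruise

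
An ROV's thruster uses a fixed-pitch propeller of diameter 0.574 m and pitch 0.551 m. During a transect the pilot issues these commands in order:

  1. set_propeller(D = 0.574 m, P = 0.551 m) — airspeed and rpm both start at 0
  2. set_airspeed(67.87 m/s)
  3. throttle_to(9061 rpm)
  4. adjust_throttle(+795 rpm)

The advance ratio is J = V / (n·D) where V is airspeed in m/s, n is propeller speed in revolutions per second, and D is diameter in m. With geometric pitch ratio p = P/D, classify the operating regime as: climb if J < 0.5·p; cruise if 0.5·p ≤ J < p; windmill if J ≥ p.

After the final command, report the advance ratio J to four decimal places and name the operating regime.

J = 0.7198, regime = cruise

set_propeller: D = 0.574 m, P = 0.551 m (p = P/D = 0.959930); state ← (V=0, rpm=0)
set_airspeed(67.87): V ← 67.87 m/s
throttle_to(9061): rpm ← 9061
adjust_throttle(+795): rpm ← 9061 +795 = 9856
final state: V = 67.87 m/s, rpm = 9856 → n = rpm/60 = 164.266667 rev/s
J = V / (n·D) = 67.87 / (164.266667 × 0.574) = 0.719808
regime bands: climb J<0.4800 | cruise [0.4800, 0.9599) | windmill J≥0.9599
J = 0.7198 → cruise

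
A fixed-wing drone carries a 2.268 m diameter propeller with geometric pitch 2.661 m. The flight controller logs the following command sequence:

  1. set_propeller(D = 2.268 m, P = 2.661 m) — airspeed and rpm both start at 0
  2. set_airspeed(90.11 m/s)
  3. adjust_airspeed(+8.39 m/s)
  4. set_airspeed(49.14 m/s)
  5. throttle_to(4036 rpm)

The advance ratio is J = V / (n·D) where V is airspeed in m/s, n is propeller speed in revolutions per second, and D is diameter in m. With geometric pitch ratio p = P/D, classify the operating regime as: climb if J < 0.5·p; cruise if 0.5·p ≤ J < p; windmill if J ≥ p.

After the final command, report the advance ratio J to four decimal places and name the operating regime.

set_propeller: D = 2.268 m, P = 2.661 m (p = P/D = 1.173280); state ← (V=0, rpm=0)
set_airspeed(90.11): V ← 90.11 m/s
adjust_airspeed(+8.39): V ← 90.11 +8.39 = 98.5 m/s
set_airspeed(49.14): V ← 49.14 m/s
throttle_to(4036): rpm ← 4036
final state: V = 49.14 m/s, rpm = 4036 → n = rpm/60 = 67.266667 rev/s
J = V / (n·D) = 49.14 / (67.266667 × 2.268) = 0.322101
regime bands: climb J<0.5866 | cruise [0.5866, 1.1733) | windmill J≥1.1733
J = 0.3221 → climb

J = 0.3221, regime = climb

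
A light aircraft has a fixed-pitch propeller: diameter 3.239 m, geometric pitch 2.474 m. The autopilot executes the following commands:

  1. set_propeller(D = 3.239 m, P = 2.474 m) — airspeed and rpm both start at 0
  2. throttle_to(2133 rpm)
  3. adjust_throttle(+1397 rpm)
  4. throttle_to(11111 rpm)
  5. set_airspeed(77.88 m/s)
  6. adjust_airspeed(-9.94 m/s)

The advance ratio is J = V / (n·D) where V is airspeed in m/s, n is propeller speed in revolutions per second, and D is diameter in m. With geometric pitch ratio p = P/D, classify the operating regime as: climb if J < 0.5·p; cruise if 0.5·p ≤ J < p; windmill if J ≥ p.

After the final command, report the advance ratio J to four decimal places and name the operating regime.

set_propeller: D = 3.239 m, P = 2.474 m (p = P/D = 0.763816); state ← (V=0, rpm=0)
throttle_to(2133): rpm ← 2133
adjust_throttle(+1397): rpm ← 2133 +1397 = 3530
throttle_to(11111): rpm ← 11111
set_airspeed(77.88): V ← 77.88 m/s
adjust_airspeed(-9.94): V ← 77.88 -9.94 = 67.94 m/s
final state: V = 67.94 m/s, rpm = 11111 → n = rpm/60 = 185.183333 rev/s
J = V / (n·D) = 67.94 / (185.183333 × 3.239) = 0.113269
regime bands: climb J<0.3819 | cruise [0.3819, 0.7638) | windmill J≥0.7638
J = 0.1133 → climb

J = 0.1133, regime = climb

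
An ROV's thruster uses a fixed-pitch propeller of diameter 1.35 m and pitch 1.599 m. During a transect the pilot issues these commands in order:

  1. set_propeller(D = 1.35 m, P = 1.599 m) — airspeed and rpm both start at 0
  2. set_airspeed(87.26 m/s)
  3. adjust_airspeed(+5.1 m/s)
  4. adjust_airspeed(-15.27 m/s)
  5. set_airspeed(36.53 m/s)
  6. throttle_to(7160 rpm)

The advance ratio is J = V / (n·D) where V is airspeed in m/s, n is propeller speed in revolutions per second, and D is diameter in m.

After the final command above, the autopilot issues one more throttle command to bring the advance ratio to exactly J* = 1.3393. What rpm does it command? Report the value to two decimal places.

rpm = 1212.24

set_propeller: D = 1.35 m, P = 1.599 m (p = P/D = 1.184444); state ← (V=0, rpm=0)
set_airspeed(87.26): V ← 87.26 m/s
adjust_airspeed(+5.1): V ← 87.26 +5.1 = 92.36 m/s
adjust_airspeed(-15.27): V ← 92.36 -15.27 = 77.09 m/s
set_airspeed(36.53): V ← 36.53 m/s
throttle_to(7160): rpm ← 7160
final state: V = 36.53 m/s, rpm = 7160 → n = rpm/60 = 119.333333 rev/s
target J* = 1.3393; solve J* = V/(n·D) for n: n = V/(J*·D) = 36.53/(1.3393 × 1.35) = 20.204031 rev/s
rpm = 60·n = 1212.241884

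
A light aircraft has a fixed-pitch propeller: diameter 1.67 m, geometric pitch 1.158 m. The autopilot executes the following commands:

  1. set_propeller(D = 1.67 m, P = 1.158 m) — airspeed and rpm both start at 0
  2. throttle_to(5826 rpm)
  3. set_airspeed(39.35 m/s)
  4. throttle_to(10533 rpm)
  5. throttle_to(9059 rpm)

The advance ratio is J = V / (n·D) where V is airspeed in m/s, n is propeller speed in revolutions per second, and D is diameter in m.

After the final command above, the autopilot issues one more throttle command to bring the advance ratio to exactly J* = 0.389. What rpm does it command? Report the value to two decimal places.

set_propeller: D = 1.67 m, P = 1.158 m (p = P/D = 0.693413); state ← (V=0, rpm=0)
throttle_to(5826): rpm ← 5826
set_airspeed(39.35): V ← 39.35 m/s
throttle_to(10533): rpm ← 10533
throttle_to(9059): rpm ← 9059
final state: V = 39.35 m/s, rpm = 9059 → n = rpm/60 = 150.983333 rev/s
target J* = 0.389; solve J* = V/(n·D) for n: n = V/(J*·D) = 39.35/(0.389 × 1.67) = 60.572942 rev/s
rpm = 60·n = 3634.376491

rpm = 3634.38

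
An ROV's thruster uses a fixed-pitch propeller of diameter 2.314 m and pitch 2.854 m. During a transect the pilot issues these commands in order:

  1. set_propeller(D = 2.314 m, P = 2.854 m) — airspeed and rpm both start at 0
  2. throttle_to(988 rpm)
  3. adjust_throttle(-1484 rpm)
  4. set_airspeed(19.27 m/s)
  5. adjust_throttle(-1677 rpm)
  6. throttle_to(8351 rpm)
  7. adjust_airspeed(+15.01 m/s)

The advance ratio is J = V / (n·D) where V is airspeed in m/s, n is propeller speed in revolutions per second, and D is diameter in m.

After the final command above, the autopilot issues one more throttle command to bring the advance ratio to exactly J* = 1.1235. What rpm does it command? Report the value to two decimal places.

set_propeller: D = 2.314 m, P = 2.854 m (p = P/D = 1.233362); state ← (V=0, rpm=0)
throttle_to(988): rpm ← 988
adjust_throttle(-1484): rpm ← 988 -1484 = -496
set_airspeed(19.27): V ← 19.27 m/s
adjust_throttle(-1677): rpm ← -496 -1677 = -2173
throttle_to(8351): rpm ← 8351
adjust_airspeed(+15.01): V ← 19.27 +15.01 = 34.28 m/s
final state: V = 34.28 m/s, rpm = 8351 → n = rpm/60 = 139.183333 rev/s
target J* = 1.1235; solve J* = V/(n·D) for n: n = V/(J*·D) = 34.28/(1.1235 × 2.314) = 13.185736 rev/s
rpm = 60·n = 791.144170

rpm = 791.14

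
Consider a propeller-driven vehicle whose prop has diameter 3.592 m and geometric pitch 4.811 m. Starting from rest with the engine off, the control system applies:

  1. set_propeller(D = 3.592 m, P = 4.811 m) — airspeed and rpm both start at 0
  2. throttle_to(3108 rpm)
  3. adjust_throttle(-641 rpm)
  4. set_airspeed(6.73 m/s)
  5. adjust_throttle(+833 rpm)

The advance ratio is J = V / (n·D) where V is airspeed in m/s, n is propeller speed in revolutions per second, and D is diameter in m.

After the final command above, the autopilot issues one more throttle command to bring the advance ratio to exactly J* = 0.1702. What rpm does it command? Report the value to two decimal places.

rpm = 660.50

set_propeller: D = 3.592 m, P = 4.811 m (p = P/D = 1.339365); state ← (V=0, rpm=0)
throttle_to(3108): rpm ← 3108
adjust_throttle(-641): rpm ← 3108 -641 = 2467
set_airspeed(6.73): V ← 6.73 m/s
adjust_throttle(+833): rpm ← 2467 +833 = 3300
final state: V = 6.73 m/s, rpm = 3300 → n = rpm/60 = 55.000000 rev/s
target J* = 0.1702; solve J* = V/(n·D) for n: n = V/(J*·D) = 6.73/(0.1702 × 3.592) = 11.008273 rev/s
rpm = 60·n = 660.496364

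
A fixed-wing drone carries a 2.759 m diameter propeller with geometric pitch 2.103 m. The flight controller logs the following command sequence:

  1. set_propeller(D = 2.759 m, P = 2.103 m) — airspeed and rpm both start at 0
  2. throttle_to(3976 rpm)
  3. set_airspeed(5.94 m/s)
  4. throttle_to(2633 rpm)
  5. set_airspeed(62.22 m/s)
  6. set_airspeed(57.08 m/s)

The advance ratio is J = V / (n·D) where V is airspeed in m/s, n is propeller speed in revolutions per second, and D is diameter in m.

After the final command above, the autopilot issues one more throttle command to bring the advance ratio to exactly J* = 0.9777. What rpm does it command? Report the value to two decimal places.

set_propeller: D = 2.759 m, P = 2.103 m (p = P/D = 0.762233); state ← (V=0, rpm=0)
throttle_to(3976): rpm ← 3976
set_airspeed(5.94): V ← 5.94 m/s
throttle_to(2633): rpm ← 2633
set_airspeed(62.22): V ← 62.22 m/s
set_airspeed(57.08): V ← 57.08 m/s
final state: V = 57.08 m/s, rpm = 2633 → n = rpm/60 = 43.883333 rev/s
target J* = 0.9777; solve J* = V/(n·D) for n: n = V/(J*·D) = 57.08/(0.9777 × 2.759) = 21.160535 rev/s
rpm = 60·n = 1269.632115

rpm = 1269.63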